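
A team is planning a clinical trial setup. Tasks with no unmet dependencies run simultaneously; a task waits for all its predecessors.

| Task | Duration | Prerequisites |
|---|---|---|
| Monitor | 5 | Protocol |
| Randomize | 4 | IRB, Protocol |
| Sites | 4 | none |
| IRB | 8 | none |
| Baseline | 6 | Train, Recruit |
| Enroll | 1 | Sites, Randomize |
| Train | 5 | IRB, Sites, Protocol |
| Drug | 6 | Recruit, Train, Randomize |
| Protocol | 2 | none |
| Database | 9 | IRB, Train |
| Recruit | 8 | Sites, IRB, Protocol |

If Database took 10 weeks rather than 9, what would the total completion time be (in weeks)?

23

As given, the longest chain is IRB→Train→Database = 8+5+9 = 22, so the finish is 22 weeks.
Database is on the critical path; changing it to 10 makes that path 23 weeks.
That remains the longest chain; total 23 weeks.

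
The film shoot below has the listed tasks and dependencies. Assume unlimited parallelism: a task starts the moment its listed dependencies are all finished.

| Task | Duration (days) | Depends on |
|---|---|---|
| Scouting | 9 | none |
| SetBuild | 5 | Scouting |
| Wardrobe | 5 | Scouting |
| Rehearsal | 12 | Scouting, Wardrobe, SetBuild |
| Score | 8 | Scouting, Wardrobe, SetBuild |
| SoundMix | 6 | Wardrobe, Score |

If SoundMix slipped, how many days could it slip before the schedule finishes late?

0

Critical path: Scouting→SetBuild→Score→SoundMix = 9+5+8+6 = 28, so the finish is 28 days.
Longest path through SoundMix: 28 days (earliest finish 28, latest finish 28).
Slack of SoundMix = 22 − 22 = 0 days.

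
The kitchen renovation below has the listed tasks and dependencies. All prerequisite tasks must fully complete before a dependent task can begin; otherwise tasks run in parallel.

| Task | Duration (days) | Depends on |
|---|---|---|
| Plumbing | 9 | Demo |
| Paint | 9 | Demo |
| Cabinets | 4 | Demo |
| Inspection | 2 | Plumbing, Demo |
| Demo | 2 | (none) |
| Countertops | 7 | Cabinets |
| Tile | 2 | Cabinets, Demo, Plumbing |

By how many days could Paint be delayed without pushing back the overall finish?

2

Critical path: Demo→Plumbing→Tile = 2+9+2 = 13, so the finish is 13 days.
Longest path through Paint: 11 days (earliest finish 11, latest finish 13).
Slack of Paint = 4 − 2 = 2 days.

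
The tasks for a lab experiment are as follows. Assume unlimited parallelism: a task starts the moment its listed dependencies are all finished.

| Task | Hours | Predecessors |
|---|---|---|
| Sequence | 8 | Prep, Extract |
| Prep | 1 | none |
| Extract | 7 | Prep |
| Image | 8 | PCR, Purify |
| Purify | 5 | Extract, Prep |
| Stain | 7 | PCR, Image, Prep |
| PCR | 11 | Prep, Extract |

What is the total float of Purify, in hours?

Prep→Extract→PCR→Image→Stain = 1+7+11+8+7 = 34 sets the makespan at 34 hours.
Longest path through Purify: 28 hours (earliest finish 13, latest finish 19).
Slack of Purify = 14 − 8 = 6 hours.

6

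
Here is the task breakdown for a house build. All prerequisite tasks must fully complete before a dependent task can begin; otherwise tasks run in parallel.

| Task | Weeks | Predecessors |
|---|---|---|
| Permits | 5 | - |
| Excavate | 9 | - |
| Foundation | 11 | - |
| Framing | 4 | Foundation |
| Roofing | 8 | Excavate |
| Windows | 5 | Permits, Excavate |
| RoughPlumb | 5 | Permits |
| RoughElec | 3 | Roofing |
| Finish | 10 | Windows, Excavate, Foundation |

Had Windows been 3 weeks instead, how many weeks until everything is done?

As given, the longest chain is Excavate→Windows→Finish = 9+5+10 = 24, so the finish is 24 weeks.
Since Windows is critical, the -2 change carries straight to that chain (now 22 weeks).
The critical path is still Excavate→Windows→Finish; finish is now 22 weeks.

22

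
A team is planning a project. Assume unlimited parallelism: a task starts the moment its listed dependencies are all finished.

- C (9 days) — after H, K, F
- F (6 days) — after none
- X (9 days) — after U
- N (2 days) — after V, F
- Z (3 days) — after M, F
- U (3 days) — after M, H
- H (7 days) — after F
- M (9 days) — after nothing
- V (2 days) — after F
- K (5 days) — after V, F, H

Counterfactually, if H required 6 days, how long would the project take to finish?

The binding path is F→H→K→C = 6+7+5+9 = 27; finish at 27 days.
H lies on that path, so at 6 days the path becomes 26 days.
The critical path is still F→H→K→C; finish is now 26 days.

26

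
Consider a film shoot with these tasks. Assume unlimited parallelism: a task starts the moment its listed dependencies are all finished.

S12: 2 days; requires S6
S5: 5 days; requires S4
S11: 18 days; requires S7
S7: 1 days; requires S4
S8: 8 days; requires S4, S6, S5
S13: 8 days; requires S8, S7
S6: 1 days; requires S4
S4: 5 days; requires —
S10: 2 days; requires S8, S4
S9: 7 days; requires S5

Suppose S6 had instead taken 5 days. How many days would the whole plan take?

Actual critical path: S4→S5→S8→S13 = 5+5+8+8 = 26 ⇒ 26 days.
S6 is off the critical path — its longest chain is 22 days, giving 4 of slack.
No other chain overtakes it, so the finish is 26 days.

26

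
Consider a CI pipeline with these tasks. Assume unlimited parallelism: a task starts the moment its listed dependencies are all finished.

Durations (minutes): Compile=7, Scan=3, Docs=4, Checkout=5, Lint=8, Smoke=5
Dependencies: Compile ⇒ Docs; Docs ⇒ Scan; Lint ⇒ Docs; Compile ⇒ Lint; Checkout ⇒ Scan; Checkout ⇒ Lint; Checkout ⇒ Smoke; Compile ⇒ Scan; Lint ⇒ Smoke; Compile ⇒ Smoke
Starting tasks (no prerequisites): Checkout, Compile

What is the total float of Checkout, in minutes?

Critical path: Compile→Lint→Docs→Scan = 7+8+4+3 = 22, so the finish is 22 minutes.
Checkout finishes as early as 5 and must finish by 7.
Float = 22 − 20 = 2.

2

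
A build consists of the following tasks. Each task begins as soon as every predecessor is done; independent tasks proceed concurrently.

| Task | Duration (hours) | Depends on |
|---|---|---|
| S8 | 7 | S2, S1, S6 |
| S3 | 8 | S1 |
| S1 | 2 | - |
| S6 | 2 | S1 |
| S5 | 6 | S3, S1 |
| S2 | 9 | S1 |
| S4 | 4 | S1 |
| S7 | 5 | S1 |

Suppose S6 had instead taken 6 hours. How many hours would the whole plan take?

Actual critical path: S1→S2→S8 = 2+9+7 = 18 ⇒ 18 hours.
S6 is off the critical path — its longest chain is 11 hours, giving 7 of slack.
That remains the longest chain; total 18 hours.

18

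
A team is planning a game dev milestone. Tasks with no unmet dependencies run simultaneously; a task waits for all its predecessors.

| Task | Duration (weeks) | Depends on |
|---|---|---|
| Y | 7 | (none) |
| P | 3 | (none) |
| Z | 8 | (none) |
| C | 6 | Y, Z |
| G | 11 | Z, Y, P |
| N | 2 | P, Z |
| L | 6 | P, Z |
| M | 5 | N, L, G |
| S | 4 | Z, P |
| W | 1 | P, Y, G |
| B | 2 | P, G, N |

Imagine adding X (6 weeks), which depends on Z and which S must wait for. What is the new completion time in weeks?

24

Originally the project takes 24 weeks.
With X inserted, S now waits for max(Z, P, X).
New critical path: Z→G→M = 8+11+5 = 24 ⇒ 24 weeks.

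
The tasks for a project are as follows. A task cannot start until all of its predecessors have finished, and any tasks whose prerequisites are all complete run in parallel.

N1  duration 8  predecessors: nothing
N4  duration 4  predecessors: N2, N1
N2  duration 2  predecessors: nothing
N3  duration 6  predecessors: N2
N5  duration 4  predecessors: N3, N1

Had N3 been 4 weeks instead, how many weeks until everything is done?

12

Baseline: N2→N3→N5 = 2+6+4 = 12 → 12 weeks.
N3 lies on that path, so at 4 weeks the path becomes 10 weeks.
Now N1→N4 = 8+4 = 12 is longest, so the finish becomes 12 weeks.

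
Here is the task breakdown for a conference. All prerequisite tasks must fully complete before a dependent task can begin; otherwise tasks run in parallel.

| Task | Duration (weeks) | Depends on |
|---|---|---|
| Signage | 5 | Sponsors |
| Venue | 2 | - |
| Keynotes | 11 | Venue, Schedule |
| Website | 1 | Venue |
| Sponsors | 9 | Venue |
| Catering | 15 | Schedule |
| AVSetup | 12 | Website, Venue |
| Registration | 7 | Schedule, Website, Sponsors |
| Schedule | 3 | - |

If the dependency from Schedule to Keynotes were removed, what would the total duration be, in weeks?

18

Before: longest chain Venue→Sponsors→Registration = 2+9+7 = 18, finish 18.
Without Schedule→Keynotes, Keynotes's earliest start moves from 3 to 2.
After: Venue→Sponsors→Registration = 2+9+7 = 18 → 18 weeks.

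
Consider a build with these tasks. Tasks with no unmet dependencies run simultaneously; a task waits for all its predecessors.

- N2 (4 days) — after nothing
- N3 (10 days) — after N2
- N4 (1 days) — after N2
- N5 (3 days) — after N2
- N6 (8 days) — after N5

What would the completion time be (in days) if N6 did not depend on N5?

14

With the dependency in place, N2→N5→N6 = 4+3+8 = 15 sets the finish at 15 days.
Without N5→N6, N6's earliest start moves from 7 to 0.
The longest chain is now N2→N3 = 4+10 = 14, so the job takes 14 days.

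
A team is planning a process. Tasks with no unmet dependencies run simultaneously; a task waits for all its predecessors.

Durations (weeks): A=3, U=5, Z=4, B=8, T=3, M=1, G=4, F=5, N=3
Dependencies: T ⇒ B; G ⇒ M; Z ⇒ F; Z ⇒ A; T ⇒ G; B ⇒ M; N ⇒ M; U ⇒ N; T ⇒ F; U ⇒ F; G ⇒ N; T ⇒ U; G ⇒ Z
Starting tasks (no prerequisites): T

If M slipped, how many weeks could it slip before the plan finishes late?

The longest chain is T→G→Z→F = 3+4+4+5 = 16; overall finish 16 weeks.
The longest chain containing M totals 12 weeks.
So M can slip 16 − 12 = 4 weeks.

4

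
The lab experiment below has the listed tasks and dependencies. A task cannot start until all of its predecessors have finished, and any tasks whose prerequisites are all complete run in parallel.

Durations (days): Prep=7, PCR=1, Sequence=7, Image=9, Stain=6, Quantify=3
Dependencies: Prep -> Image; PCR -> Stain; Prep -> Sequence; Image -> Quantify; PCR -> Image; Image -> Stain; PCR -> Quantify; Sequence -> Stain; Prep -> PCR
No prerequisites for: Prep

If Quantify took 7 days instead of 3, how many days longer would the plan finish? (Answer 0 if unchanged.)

Actual critical path: Prep→PCR→Image→Stain = 7+1+9+6 = 23 ⇒ 23 days.
Quantify has 3 days of float (longest path through it is 20).
New critical path: Prep→PCR→Image→Quantify = 7+1+9+7 = 24 ⇒ 24 days.
Change in finish: 24 − 23 = +1 days.

1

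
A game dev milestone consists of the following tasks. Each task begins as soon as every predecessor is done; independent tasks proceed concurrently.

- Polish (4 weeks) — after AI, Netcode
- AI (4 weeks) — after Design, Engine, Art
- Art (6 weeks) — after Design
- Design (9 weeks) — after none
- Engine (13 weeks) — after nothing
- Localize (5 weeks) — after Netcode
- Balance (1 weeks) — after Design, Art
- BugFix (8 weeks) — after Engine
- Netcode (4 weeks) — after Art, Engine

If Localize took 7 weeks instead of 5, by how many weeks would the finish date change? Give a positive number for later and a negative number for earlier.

2

Actual critical path: Design→Art→Netcode→Localize = 9+6+4+5 = 24 ⇒ 24 weeks.
Localize lies on that path, so at 7 weeks the path becomes 26 weeks.
No other chain overtakes it, so the finish is 26 weeks.
Change in finish: 26 − 24 = +2 weeks.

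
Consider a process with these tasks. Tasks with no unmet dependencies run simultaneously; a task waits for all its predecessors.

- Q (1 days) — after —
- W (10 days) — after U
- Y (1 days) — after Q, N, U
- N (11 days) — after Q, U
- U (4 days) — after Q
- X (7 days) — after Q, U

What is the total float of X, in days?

5

Q→U→N→Y = 1+4+11+1 = 17 sets the makespan at 17 days.
The longest chain containing X totals 12 days.
Slack of X = 10 − 5 = 5 days.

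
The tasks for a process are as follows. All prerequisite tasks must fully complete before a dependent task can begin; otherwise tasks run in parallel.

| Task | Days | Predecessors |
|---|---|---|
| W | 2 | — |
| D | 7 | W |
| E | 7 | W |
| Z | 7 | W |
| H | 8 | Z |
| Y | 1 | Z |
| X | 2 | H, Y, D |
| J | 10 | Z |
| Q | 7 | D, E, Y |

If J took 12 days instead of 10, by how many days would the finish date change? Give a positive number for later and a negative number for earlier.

2

Baseline: W→Z→J = 2+7+10 = 19 → 19 days.
Since J is critical, the +2 change carries straight to that chain (now 21 days).
That remains the longest chain; total 21 days.
Change in finish: 21 − 19 = +2 days.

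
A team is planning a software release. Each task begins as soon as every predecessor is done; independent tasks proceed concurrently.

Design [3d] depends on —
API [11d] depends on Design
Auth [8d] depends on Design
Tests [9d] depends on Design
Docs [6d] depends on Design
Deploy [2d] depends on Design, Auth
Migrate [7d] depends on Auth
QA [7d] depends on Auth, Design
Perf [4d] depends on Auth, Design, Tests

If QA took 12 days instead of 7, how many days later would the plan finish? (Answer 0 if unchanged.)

5

Baseline: Design→Auth→QA = 3+8+7 = 18 → 18 days.
QA lies on that path, so at 12 days the path becomes 23 days.
That remains the longest chain; total 23 days.
Change in finish: 23 − 18 = +5 days.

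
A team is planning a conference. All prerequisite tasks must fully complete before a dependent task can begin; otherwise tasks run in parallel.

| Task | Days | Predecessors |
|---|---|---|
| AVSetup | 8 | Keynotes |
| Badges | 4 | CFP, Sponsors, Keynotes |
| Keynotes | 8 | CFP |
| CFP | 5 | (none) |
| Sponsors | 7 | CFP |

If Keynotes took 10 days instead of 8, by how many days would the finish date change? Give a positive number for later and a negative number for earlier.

2

Critical path before the change: CFP→Keynotes→AVSetup = 5+8+8 = 21 giving 21 days.
Keynotes is on the critical path; changing it to 10 makes that path 23 days.
That remains the longest chain; total 23 days.
Change in finish: 23 − 21 = +2 days.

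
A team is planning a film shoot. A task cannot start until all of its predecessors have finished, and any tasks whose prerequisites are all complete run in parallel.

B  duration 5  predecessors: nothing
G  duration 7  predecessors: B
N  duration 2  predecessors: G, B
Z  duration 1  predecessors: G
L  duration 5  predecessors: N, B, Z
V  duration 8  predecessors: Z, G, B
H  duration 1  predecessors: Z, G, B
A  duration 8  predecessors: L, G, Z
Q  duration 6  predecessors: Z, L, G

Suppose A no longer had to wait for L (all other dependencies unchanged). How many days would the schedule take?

Before: longest chain B→G→N→L→A = 5+7+2+5+8 = 27, finish 27.
Without L→A, A's earliest start moves from 19 to 13.
After: B→G→N→L→Q = 5+7+2+5+6 = 25 → 25 days.

25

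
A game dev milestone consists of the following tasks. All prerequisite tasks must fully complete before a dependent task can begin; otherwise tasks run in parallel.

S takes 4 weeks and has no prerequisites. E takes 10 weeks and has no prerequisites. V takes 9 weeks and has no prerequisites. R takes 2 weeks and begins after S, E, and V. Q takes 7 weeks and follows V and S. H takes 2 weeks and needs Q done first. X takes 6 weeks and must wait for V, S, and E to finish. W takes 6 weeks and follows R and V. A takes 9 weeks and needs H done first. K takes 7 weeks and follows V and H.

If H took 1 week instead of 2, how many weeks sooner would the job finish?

1

Critical path before the change: V→Q→H→A = 9+7+2+9 = 27 giving 27 weeks.
H is on the critical path; changing it to 1 makes that path 26 weeks.
The critical path is still V→Q→H→A; finish is now 26 weeks.
Change in finish: 26 − 27 = -1 weeks.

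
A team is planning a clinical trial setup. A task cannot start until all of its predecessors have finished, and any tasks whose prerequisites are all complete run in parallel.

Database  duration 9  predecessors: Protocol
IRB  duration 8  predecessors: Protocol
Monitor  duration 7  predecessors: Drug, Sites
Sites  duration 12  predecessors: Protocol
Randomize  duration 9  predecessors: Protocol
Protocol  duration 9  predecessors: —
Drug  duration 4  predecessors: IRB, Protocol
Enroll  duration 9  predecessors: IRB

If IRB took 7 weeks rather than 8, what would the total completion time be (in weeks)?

The binding path is Protocol→IRB→Drug→Monitor = 9+8+4+7 = 28; finish at 28 weeks.
IRB lies on that path, so at 7 weeks the path becomes 27 weeks.
New critical path: Protocol→Sites→Monitor = 9+12+7 = 28 ⇒ 28 weeks.

28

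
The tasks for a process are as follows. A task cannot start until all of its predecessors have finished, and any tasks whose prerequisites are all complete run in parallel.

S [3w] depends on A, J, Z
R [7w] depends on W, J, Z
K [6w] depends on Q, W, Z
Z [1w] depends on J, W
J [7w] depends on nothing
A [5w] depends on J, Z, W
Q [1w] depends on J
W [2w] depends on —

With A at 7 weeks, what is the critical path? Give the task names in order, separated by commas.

J, Z, A, S

Baseline: J→Z→A→S = 7+1+5+3 = 16 → 16 weeks.
A lies on that path, so at 7 weeks the path becomes 18 weeks.
That remains the longest chain; total 18 weeks.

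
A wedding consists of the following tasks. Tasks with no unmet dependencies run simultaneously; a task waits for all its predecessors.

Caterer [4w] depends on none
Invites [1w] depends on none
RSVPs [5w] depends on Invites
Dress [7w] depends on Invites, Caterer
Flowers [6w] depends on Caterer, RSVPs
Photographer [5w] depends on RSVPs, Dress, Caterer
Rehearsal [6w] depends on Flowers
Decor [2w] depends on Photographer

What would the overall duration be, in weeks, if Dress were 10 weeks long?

21

Baseline: Caterer→Dress→Photographer→Decor = 4+7+5+2 = 18 → 18 weeks.
Dress lies on that path, so at 10 weeks the path becomes 21 weeks.
No other chain overtakes it, so the finish is 21 weeks.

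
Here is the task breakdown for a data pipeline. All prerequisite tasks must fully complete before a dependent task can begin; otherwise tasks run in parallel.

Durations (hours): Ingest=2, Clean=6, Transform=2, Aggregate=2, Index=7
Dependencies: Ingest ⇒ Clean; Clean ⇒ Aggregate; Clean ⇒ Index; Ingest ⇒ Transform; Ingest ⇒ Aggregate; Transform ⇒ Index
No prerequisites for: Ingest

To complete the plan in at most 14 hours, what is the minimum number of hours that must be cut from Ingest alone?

Current finish: 15 hours; target: 14.
Ingest is on every critical path, so each hour cut from Ingest cuts the finish by one (this holds down to a finish of 14).
Need 15 − 14 = 1 hour off Ingest → Ingest becomes 1 hour, finish becomes 14.

1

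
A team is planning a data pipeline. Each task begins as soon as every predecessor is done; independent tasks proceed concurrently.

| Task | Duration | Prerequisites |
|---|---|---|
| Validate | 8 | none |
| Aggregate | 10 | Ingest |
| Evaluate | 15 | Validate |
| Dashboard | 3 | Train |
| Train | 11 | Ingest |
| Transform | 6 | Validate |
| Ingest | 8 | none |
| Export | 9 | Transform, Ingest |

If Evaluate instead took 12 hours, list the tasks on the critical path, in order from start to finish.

Validate, Transform, Export

The binding path is Validate→Evaluate = 8+15 = 23; finish at 23 hours.
Evaluate is on the critical path; changing it to 12 makes that path 20 hours.
The binding chain switches to Validate→Transform→Export = 8+6+9 = 23; finish 23 hours.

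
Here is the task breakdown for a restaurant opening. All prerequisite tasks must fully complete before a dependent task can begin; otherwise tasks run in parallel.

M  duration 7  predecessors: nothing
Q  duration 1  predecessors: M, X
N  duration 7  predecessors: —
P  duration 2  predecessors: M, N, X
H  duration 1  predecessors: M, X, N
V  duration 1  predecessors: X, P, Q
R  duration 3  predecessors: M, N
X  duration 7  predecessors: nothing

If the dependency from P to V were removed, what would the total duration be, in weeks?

10

With the dependency in place, N→R = 7+3 = 10 sets the finish at 10 weeks.
Without P→V, V's earliest start moves from 9 to 8.
New critical path: N→R = 7+3 = 10 ⇒ 10 weeks.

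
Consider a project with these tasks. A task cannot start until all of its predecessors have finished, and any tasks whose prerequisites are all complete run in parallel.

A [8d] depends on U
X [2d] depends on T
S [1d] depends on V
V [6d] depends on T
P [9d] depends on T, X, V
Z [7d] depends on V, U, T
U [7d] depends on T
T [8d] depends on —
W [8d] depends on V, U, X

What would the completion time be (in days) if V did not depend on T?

Before: longest chain T→U→W = 8+7+8 = 23, finish 23.
Without T→V, V's earliest start moves from 8 to 0.
The longest chain is now T→U→W = 8+7+8 = 23, so the project takes 23 days.

23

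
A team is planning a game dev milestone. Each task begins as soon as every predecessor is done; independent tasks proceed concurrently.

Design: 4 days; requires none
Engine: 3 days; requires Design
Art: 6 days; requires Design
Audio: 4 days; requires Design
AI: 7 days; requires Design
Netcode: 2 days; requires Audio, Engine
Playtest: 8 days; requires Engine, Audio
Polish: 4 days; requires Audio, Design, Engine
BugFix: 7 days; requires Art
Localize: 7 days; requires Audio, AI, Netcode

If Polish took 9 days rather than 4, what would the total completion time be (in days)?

18

Baseline: Design→AI→Localize = 4+7+7 = 18 → 18 days.
Polish has 6 days of float (longest path through it is 12).
No other chain overtakes it, so the finish is 18 days.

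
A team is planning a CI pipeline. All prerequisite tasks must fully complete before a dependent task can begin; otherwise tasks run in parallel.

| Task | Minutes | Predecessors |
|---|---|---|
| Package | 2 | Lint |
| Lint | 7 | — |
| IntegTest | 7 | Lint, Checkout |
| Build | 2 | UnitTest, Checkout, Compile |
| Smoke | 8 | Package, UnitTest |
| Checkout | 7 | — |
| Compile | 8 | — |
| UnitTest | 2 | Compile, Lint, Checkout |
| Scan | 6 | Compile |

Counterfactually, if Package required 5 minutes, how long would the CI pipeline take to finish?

20

Actual critical path: Compile→UnitTest→Smoke = 8+2+8 = 18 ⇒ 18 minutes.
Package is off the critical path — its longest chain is 17 minutes, giving 1 of slack.
New critical path: Lint→Package→Smoke = 7+5+8 = 20 ⇒ 20 minutes.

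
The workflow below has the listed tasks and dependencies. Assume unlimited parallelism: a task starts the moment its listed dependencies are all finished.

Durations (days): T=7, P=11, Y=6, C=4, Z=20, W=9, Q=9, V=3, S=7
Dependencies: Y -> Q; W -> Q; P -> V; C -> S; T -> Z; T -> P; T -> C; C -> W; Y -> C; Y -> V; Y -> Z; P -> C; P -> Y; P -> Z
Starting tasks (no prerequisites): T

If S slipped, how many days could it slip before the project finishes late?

The longest chain is T→P→Y→C→W→Q = 7+11+6+4+9+9 = 46; overall finish 46 days.
Longest path through S: 35 days (earliest finish 35, latest finish 46).
So S can slip 46 − 35 = 11 days.

11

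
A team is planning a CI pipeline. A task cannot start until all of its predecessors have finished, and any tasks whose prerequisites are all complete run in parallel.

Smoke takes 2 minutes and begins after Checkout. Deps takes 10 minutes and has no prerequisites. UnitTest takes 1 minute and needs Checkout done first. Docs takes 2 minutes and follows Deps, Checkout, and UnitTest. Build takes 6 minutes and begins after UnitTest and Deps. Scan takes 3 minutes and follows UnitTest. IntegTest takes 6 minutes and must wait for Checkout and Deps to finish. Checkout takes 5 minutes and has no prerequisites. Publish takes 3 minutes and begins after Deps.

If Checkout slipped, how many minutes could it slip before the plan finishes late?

Deps→IntegTest = 10+6 = 16 sets the makespan at 16 minutes.
Checkout finishes as early as 5 and must finish by 9.
So Checkout can slip 9 − 5 = 4 minutes.

4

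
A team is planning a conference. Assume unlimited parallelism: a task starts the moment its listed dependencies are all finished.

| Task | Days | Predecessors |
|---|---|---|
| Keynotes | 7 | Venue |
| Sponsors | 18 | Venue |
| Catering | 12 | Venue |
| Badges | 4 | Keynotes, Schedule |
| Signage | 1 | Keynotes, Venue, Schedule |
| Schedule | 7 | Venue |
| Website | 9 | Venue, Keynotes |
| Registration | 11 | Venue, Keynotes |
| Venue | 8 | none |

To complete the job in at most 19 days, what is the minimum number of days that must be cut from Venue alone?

7

Current finish: 26 days; target: 19.
Venue is on every critical path, so each day cut from Venue cuts the finish by one (this holds down to a finish of 19).
Need 26 − 19 = 7 days off Venue → Venue becomes 1 day, finish becomes 19.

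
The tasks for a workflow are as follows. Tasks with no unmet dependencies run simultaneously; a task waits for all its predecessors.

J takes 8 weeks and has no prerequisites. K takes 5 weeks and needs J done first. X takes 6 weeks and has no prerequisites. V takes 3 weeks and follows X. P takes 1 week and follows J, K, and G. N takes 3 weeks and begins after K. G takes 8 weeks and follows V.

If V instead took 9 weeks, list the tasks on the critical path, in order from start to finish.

Actual critical path: X→V→G→P = 6+3+8+1 = 18 ⇒ 18 weeks.
V is on the critical path; changing it to 9 makes that path 24 weeks.
That remains the longest chain; total 24 weeks.

X, V, G, P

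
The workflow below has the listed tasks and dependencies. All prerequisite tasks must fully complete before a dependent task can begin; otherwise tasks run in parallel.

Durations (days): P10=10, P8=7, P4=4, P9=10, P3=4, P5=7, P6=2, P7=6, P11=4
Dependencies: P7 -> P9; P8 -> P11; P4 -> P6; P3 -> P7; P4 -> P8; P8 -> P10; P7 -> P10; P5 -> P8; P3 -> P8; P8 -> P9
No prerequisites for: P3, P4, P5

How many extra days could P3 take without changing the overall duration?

Critical path: P5→P8→P9 = 7+7+10 = 24, so the finish is 24 days.
Longest path through P3: 21 days (earliest finish 4, latest finish 7).
Float = 24 − 21 = 3.

3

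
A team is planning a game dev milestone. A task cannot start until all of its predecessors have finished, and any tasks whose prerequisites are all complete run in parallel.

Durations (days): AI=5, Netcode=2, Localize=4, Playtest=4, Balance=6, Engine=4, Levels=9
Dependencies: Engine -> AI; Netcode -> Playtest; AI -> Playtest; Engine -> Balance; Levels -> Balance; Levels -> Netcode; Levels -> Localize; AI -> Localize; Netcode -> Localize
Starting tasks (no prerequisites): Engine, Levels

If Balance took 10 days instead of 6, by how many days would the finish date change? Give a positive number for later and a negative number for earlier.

4

Actual critical path: Levels→Balance = 9+6 = 15 ⇒ 15 days.
Balance is on the critical path; changing it to 10 makes that path 19 days.
That remains the longest chain; total 19 days.
Change in finish: 19 − 15 = +4 days.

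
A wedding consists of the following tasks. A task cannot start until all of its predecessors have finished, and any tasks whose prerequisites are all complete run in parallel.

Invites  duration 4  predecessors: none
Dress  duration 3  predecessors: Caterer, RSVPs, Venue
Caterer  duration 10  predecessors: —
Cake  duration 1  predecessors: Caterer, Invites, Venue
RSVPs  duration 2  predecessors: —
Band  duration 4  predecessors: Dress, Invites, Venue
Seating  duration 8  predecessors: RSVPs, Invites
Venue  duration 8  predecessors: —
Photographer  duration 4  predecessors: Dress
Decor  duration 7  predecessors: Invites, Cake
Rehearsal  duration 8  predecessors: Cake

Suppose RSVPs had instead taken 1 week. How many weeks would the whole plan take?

19

Baseline: Caterer→Cake→Rehearsal = 10+1+8 = 19 → 19 weeks.
RSVPs has 9 weeks of float (longest path through it is 10).
That remains the longest chain; total 19 weeks.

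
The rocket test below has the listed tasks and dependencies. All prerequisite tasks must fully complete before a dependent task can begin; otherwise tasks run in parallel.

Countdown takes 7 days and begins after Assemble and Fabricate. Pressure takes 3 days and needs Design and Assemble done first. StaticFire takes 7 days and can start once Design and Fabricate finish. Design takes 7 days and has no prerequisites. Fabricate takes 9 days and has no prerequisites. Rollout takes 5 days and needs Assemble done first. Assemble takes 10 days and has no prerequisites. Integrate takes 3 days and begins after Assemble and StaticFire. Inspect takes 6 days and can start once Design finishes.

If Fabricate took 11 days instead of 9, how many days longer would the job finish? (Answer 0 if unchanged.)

As given, the longest chain is Fabricate→StaticFire→Integrate = 9+7+3 = 19, so the finish is 19 days.
Fabricate is on the critical path; changing it to 11 makes that path 21 days.
That remains the longest chain; total 21 days.
Change in finish: 21 − 19 = +2 days.

2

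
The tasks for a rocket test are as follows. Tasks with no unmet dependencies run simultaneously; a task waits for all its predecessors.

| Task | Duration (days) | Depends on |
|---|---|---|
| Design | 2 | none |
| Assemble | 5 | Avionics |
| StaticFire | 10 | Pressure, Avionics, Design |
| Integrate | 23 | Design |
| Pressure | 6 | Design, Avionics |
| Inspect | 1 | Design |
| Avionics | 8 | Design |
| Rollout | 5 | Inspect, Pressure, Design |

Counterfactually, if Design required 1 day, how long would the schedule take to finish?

As given, the longest chain is Design→Avionics→Pressure→StaticFire = 2+8+6+10 = 26, so the finish is 26 days.
Since Design is critical, the -1 change carries straight to that chain (now 25 days).
No other chain overtakes it, so the finish is 25 days.

25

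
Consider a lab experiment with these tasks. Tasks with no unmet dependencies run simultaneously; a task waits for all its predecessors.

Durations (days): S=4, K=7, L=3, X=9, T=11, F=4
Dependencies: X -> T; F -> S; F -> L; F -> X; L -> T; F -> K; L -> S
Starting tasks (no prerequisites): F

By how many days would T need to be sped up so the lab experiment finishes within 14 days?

10

Current finish: 24 days; target: 14.
T is on every critical path, so each day cut from T cuts the finish by one (this holds down to a finish of 14).
Need 24 − 14 = 10 days off T → T becomes 1 day, finish becomes 14.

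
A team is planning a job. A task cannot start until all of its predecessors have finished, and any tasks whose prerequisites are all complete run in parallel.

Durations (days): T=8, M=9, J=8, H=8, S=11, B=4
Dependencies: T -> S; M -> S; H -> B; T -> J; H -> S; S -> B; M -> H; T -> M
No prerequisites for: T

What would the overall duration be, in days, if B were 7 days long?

43

The binding path is T→M→H→S→B = 8+9+8+11+4 = 40; finish at 40 days.
Since B is critical, the +3 change carries straight to that chain (now 43 days).
No other chain overtakes it, so the finish is 43 days.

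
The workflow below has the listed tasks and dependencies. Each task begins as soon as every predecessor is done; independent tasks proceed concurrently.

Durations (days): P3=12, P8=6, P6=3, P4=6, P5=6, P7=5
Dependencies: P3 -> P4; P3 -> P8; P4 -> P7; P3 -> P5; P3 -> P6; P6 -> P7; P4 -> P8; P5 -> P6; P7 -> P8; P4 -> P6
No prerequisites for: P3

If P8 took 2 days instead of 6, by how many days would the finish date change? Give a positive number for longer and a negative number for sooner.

-4

Actual critical path: P3→P4→P6→P7→P8 = 12+6+3+5+6 = 32 ⇒ 32 days.
P8 lies on that path, so at 2 days the path becomes 28 days.
That remains the longest chain; total 28 days.
Change in finish: 28 − 32 = -4 days.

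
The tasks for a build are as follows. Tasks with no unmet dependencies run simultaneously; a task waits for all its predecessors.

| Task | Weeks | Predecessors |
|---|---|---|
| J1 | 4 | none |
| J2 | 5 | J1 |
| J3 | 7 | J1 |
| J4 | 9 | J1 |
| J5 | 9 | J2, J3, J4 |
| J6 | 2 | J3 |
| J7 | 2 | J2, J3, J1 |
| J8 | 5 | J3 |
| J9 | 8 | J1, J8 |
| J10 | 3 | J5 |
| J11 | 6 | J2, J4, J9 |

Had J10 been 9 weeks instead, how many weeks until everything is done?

As given, the longest chain is J1→J3→J8→J9→J11 = 4+7+5+8+6 = 30, so the finish is 30 weeks.
J10 has 5 weeks of float (longest path through it is 25).
Now J1→J4→J5→J10 = 4+9+9+9 = 31 is longest, so the finish becomes 31 weeks.

31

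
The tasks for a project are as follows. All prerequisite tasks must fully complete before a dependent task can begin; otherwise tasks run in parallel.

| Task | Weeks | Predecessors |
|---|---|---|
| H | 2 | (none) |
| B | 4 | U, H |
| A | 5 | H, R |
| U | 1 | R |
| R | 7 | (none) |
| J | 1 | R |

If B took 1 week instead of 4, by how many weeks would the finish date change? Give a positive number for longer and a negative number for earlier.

As given, the longest chain is R→U→B = 7+1+4 = 12, so the finish is 12 weeks.
B lies on that path, so at 1 week the path becomes 9 weeks.
The binding chain switches to R→A = 7+5 = 12; finish 12 weeks.
Change in finish: 12 − 12 = +0 weeks.

0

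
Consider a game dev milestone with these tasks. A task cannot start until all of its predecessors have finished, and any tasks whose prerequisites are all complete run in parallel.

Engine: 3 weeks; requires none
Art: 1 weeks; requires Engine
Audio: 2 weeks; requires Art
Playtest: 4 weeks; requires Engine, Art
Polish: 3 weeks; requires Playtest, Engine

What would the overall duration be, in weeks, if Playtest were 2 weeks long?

Baseline: Engine→Art→Playtest→Polish = 3+1+4+3 = 11 → 11 weeks.
Since Playtest is critical, the -2 change carries straight to that chain (now 9 weeks).
No other chain overtakes it, so the finish is 9 weeks.

9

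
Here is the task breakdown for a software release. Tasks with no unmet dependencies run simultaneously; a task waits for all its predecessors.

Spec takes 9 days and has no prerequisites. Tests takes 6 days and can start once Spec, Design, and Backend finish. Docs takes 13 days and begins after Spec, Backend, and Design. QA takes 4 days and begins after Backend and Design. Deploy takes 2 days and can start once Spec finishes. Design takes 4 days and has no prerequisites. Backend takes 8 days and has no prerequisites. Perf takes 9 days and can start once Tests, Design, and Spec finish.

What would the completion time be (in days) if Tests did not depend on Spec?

23

Before: longest chain Spec→Tests→Perf = 9+6+9 = 24, finish 24.
Without Spec→Tests, Tests's earliest start moves from 9 to 8.
After: Backend→Tests→Perf = 8+6+9 = 23 → 23 days.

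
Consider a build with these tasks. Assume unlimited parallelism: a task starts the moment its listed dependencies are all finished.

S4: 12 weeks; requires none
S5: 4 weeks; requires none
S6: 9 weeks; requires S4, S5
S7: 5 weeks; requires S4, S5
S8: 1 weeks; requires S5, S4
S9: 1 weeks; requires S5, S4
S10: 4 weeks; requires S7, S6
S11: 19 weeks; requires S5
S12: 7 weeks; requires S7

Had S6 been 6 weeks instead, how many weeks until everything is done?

As given, the longest chain is S4→S6→S10 = 12+9+4 = 25, so the finish is 25 weeks.
S6 lies on that path, so at 6 weeks the path becomes 22 weeks.
Now S4→S7→S12 = 12+5+7 = 24 is longest, so the finish becomes 24 weeks.

24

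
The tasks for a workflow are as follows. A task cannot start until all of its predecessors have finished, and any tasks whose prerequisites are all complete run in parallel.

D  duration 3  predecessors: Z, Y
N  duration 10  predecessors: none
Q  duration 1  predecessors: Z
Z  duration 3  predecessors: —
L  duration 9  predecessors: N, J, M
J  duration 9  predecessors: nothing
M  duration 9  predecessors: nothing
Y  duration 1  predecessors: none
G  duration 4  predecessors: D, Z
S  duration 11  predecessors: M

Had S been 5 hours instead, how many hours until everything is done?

As given, the longest chain is M→S = 9+11 = 20, so the finish is 20 hours.
Since S is critical, the -6 change carries straight to that chain (now 14 hours).
Now N→L = 10+9 = 19 is longest, so the finish becomes 19 hours.

19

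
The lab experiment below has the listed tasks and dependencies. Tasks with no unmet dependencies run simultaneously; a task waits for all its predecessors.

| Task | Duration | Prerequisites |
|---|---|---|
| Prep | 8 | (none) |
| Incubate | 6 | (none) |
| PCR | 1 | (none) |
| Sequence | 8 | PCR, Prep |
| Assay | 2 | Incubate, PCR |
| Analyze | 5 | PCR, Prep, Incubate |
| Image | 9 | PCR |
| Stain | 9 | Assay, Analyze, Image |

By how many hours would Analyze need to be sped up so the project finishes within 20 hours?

2

Current finish: 22 hours; target: 20.
Analyze is on every critical path, so each hour cut from Analyze cuts the finish by one (this holds down to a finish of 19).
Need 22 − 20 = 2 hours off Analyze → Analyze becomes 3 hours, finish becomes 20.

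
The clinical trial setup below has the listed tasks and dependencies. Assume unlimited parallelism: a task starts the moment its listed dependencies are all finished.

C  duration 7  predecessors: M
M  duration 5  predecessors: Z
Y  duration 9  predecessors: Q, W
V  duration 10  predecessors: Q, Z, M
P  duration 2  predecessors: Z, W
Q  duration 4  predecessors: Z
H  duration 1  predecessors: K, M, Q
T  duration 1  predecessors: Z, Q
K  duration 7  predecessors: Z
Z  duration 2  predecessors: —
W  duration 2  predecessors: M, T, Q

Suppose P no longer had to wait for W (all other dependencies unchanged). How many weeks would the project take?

With the dependency in place, Z→M→W→Y = 2+5+2+9 = 18 sets the finish at 18 weeks.
Without W→P, P's earliest start moves from 9 to 2.
New critical path: Z→M→W→Y = 2+5+2+9 = 18 ⇒ 18 weeks.

18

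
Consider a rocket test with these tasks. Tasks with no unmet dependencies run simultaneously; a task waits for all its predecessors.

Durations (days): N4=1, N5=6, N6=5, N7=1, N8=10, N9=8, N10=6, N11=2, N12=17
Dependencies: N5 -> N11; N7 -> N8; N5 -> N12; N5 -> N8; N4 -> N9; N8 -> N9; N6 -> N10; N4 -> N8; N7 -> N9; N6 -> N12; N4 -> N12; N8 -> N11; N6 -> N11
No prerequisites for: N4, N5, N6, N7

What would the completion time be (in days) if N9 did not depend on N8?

23

Before: longest chain N5→N8→N9 = 6+10+8 = 24, finish 24.
Without N8→N9, N9's earliest start moves from 16 to 1.
The longest chain is now N5→N12 = 6+17 = 23, so the plan takes 23 days.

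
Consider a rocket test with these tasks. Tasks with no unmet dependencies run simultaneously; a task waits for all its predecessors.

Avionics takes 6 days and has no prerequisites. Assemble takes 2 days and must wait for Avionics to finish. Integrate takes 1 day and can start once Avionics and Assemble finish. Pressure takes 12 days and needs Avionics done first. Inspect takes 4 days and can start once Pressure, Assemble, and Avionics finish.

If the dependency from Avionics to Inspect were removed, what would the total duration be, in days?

22

With the dependency in place, Avionics→Pressure→Inspect = 6+12+4 = 22 sets the finish at 22 days.
Dropping Avionics→Inspect doesn't change Inspect's earliest start (18); another predecessor still binds.
The longest chain is now Avionics→Pressure→Inspect = 6+12+4 = 22, so the job takes 22 days.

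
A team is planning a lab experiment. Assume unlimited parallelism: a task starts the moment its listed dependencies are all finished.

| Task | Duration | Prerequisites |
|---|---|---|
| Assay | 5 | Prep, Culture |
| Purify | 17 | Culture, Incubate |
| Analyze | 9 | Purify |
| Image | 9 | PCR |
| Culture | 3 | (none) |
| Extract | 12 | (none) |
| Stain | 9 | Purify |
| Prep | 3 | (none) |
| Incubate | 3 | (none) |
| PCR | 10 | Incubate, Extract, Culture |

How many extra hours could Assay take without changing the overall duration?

23

The longest chain is Extract→PCR→Image = 12+10+9 = 31; overall finish 31 hours.
Assay finishes as early as 8 and must finish by 31.
Slack of Assay = 26 − 3 = 23 hours.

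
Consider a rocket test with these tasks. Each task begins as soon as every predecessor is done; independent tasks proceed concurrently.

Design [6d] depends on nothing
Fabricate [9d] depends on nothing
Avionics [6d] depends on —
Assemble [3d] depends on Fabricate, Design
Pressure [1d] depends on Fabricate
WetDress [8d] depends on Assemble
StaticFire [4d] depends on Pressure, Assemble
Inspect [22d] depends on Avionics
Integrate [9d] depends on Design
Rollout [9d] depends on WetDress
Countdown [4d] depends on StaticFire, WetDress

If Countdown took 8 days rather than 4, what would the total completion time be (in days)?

29

Actual critical path: Fabricate→Assemble→WetDress→Rollout = 9+3+8+9 = 29 ⇒ 29 days.
Countdown has 5 days of float (longest path through it is 24).
That remains the longest chain; total 29 days.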